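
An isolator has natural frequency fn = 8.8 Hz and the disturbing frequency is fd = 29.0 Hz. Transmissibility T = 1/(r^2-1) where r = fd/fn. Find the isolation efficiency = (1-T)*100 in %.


r = 29.0 / 8.8 = 3.29545
r^2 - 1 = 3.29545^2 - 1 = 9.85999
T = 1/9.85999 = 0.10142
Efficiency = (1 - 0.10142)*100 = 89.858 %


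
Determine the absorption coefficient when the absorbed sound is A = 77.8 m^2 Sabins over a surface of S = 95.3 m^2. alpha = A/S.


Absorption coefficient = absorbed power / incident power
alpha = A / S = 77.8 / 95.3 = 0.81637


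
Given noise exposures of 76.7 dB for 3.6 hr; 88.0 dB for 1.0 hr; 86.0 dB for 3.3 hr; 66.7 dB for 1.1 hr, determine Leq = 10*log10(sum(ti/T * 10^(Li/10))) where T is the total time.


T_total = 3.6 + 1.0 + 3.3 + 1.1 = 9.0 hr
(3.6/9.0) * 10^(76.7/10) = 1.87094e+07
(1.0/9.0) * 10^(88.0/10) = 7.01064e+07
(3.3/9.0) * 10^(86.0/10) = 1.45973e+08
(1.1/9.0) * 10^(66.7/10) = 571676
Sum = 1.87094e+07 + 7.01064e+07 + 1.45973e+08 + 571676 = 2.3536e+08
Leq = 10*log10(2.3536e+08) = 83.717 dB


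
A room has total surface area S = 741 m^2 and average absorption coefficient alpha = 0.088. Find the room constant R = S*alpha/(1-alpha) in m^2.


R = 741 * 0.088 / (1 - 0.088) = 71.5 m^2


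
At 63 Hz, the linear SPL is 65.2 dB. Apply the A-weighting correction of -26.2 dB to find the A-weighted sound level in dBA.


A-weighting table: 63 Hz -> -26.2 dB correction
SPL_A = SPL + correction = 65.2 + (-26.2) = 39 dBA


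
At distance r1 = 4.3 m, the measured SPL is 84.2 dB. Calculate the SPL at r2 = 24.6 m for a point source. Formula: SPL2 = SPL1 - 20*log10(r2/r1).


r2/r1 = 24.6/4.3 = 5.72093
Correction = 20*log10(5.72093) = 15.1493 dB
SPL2 = 84.2 - 15.1493 = 69.051 dB


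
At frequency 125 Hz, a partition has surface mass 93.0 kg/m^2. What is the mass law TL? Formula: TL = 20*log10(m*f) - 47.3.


m * f = 93.0 * 125 = 11625
20*log10(11625) = 81.3079 dB
TL = 81.3079 - 47.3 = 34.008 dB


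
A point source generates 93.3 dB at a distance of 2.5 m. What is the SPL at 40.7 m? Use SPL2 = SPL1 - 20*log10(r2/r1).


r2/r1 = 40.7/2.5 = 16.28
Correction = 20*log10(16.28) = 24.2331 dB
SPL2 = 93.3 - 24.2331 = 69.067 dB


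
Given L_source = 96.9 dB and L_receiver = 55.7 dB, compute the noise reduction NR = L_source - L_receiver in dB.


NR = L_source - L_receiver (difference between source and receiving room levels)
NR = 96.9 - 55.7 = 41.2 dB


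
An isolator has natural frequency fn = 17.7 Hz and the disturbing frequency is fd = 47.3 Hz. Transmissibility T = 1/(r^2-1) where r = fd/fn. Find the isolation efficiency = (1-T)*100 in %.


r = 47.3 / 17.7 = 2.67232
r^2 - 1 = 2.67232^2 - 1 = 6.14129
T = 1/6.14129 = 0.162832
Efficiency = (1 - 0.162832)*100 = 83.717 %


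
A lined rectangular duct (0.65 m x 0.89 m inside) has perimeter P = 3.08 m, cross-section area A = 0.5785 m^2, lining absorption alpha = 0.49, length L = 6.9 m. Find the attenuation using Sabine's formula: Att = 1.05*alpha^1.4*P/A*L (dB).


alpha^1.4 = 0.49^1.4 = 0.368362
Attenuation rate = 1.05 * alpha^1.4 * P / A
= 1.05 * 0.368362 * 3.08 / 0.5785 = 2.05926 dB/m
Total Att = 2.05926 * 6.9 = 14.209 dB


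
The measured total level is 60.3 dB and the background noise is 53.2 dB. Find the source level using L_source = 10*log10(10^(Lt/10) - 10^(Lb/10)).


10^(60.3/10) = 1.07152e+06
10^(53.2/10) = 208930
Difference = 1.07152e+06 - 208930 = 862590
L_source = 10*log10(862590) = 59.358 dB


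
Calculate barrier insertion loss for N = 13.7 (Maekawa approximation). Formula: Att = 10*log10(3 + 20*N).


3 + 20*N = 3 + 20*13.7 = 277
Att = 10*log10(277) = 24.425 dB


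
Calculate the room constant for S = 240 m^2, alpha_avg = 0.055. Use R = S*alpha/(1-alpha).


R = 240 * 0.055 / (1 - 0.055) = 13.968 m^2


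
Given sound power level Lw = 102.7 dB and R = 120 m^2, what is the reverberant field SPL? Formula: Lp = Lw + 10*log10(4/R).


4/R = 4/120 = 0.0333333
Lp = 102.7 + 10*log10(0.0333333) = 87.929 dB


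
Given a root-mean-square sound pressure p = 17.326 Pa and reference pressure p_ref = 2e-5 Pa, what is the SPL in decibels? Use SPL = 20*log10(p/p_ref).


p / p_ref = 17.326 / 2e-5 = 866300
SPL = 20 * log10(866300) = 118.75 dB


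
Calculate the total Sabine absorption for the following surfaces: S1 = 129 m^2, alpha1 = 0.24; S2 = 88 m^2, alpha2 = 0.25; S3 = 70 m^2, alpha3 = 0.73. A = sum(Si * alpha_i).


129 * 0.24 = 30.96
88 * 0.25 = 22
70 * 0.73 = 51.1
A_total = 30.96 + 22 + 51.1 = 104.06 m^2


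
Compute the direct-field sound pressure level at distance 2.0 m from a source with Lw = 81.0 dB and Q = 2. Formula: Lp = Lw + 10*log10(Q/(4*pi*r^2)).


4*pi*r^2 = 4*pi*2.0^2 = 50.2655 m^2
Q / (4*pi*r^2) = 2 / 50.2655 = 0.0397887
Lp = 81.0 + 10*log10(0.0397887) = 66.998 dB


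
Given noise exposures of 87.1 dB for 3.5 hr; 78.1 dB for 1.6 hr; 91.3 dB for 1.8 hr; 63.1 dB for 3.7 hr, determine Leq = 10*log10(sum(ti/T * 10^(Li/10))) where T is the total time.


T_total = 3.5 + 1.6 + 1.8 + 3.7 = 10.6 hr
(3.5/10.6) * 10^(87.1/10) = 1.69341e+08
(1.6/10.6) * 10^(78.1/10) = 9.74572e+06
(1.8/10.6) * 10^(91.3/10) = 2.29069e+08
(3.7/10.6) * 10^(63.1/10) = 712682
Sum = 1.69341e+08 + 9.74572e+06 + 2.29069e+08 + 712682 = 4.08868e+08
Leq = 10*log10(4.08868e+08) = 86.116 dB


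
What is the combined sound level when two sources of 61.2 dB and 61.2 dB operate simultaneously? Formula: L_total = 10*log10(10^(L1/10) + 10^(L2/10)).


10^(61.2/10) = 1.31826e+06
10^(61.2/10) = 1.31826e+06
Sum = 1.31826e+06 + 1.31826e+06 = 2.63652e+06
L_total = 10*log10(2.63652e+06) = 64.21 dB


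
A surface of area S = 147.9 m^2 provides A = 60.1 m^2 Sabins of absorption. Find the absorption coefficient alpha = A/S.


Absorption coefficient = absorbed power / incident power
alpha = A / S = 60.1 / 147.9 = 0.40636


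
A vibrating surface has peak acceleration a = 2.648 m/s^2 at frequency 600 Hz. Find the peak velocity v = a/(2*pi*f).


omega = 2*pi*f = 2*pi*600 = 3769.91 rad/s
v = a / omega = 2.648 / 3769.91 = 0.0007024 m/s


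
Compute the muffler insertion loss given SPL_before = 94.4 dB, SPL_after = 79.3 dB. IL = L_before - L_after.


Insertion loss = SPL without muffler - SPL with muffler
IL = 94.4 - 79.3 = 15.1 dB


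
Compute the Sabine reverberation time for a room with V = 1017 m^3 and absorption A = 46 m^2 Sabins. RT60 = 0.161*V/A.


RT60 = 0.161 * 1017 / 46 = 3.5595 s


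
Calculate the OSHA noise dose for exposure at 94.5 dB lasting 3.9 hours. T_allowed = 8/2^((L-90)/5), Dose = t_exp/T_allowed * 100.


T_allowed = 8 / 2^((94.5 - 90)/5) = 4.28709 hr
Dose = 3.9 / 4.28709 * 100 = 90.971 %


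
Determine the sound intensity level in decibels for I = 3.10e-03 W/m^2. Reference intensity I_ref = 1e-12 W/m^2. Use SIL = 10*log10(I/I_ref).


I / I_ref = 3.10e-03 / 1e-12 = 3.1e+09
SIL = 10 * log10(3.1e+09) = 94.914 dB


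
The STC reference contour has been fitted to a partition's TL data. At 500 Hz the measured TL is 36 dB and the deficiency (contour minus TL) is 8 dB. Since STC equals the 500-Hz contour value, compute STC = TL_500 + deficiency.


By ASTM E413, STC = value of the fitted reference contour at 500 Hz.
Contour value at 500 Hz = TL_500 + deficiency = 36 + 8 = 44
STC = 44


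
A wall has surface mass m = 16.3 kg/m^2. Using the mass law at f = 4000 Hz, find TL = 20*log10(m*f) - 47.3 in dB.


m * f = 16.3 * 4000 = 65200
20*log10(65200) = 96.285 dB
TL = 96.285 - 47.3 = 48.985 dB


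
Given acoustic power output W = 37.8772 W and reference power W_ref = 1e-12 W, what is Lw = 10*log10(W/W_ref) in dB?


W / W_ref = 37.8772 / 1e-12 = 3.78772e+13
Lw = 10 * log10(3.78772e+13) = 135.78 dB


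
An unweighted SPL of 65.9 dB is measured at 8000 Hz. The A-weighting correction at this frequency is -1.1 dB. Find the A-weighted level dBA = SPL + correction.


A-weighting table: 8000 Hz -> -1.1 dB correction
SPL_A = SPL + correction = 65.9 + (-1.1) = 64.8 dBA


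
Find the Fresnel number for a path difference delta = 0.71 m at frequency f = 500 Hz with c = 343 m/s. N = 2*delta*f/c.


N = 2*delta*f/c = 2*delta/lambda, where lambda = c/f
lambda = 343 / 500 = 0.686 m
N = 2 * 0.71 / 0.686 = 2.07


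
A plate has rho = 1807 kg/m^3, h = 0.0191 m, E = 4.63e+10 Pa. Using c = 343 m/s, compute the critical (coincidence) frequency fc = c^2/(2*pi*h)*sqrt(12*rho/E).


12*rho/E = 12*1807/4.63e+10 = 4.68337e-07
sqrt(12*rho/E) = sqrt(4.68337e-07) = 0.000684352
c^2/(2*pi*h) = 343^2/(2*pi*0.0191) = 980336
fc = 980336 * 0.000684352 = 670.89 Hz


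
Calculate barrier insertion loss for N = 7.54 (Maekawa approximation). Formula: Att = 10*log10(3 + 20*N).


3 + 20*N = 3 + 20*7.54 = 153.8
Att = 10*log10(153.8) = 21.87 dB


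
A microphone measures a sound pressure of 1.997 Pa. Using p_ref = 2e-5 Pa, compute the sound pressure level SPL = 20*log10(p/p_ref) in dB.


p / p_ref = 1.997 / 2e-5 = 99850
SPL = 20 * log10(99850) = 99.987 dB


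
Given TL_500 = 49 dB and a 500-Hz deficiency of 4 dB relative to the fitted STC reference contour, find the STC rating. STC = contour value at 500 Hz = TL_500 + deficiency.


By ASTM E413, STC = value of the fitted reference contour at 500 Hz.
Contour value at 500 Hz = TL_500 + deficiency = 49 + 4 = 53
STC = 53


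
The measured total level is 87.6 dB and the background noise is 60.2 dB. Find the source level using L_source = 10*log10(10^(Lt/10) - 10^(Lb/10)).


10^(87.6/10) = 5.7544e+08
10^(60.2/10) = 1.04713e+06
Difference = 5.7544e+08 - 1.04713e+06 = 5.74393e+08
L_source = 10*log10(5.74393e+08) = 87.592 dB


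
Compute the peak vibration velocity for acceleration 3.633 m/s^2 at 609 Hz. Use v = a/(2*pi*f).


omega = 2*pi*f = 2*pi*609 = 3826.46 rad/s
v = a / omega = 3.633 / 3826.46 = 0.00094944 m/s


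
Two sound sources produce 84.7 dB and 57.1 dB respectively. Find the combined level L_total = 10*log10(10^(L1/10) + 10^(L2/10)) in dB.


10^(84.7/10) = 2.95121e+08
10^(57.1/10) = 512861
Sum = 2.95121e+08 + 512861 = 2.95634e+08
L_total = 10*log10(2.95634e+08) = 84.708 dB


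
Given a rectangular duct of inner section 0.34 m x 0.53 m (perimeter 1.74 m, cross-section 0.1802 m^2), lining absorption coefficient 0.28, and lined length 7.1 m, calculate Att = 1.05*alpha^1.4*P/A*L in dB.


alpha^1.4 = 0.28^1.4 = 0.168276
Attenuation rate = 1.05 * alpha^1.4 * P / A
= 1.05 * 0.168276 * 1.74 / 0.1802 = 1.70611 dB/m
Total Att = 1.70611 * 7.1 = 12.113 dB


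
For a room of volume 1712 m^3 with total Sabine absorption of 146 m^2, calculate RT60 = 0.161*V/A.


RT60 = 0.161 * 1712 / 146 = 1.8879 s


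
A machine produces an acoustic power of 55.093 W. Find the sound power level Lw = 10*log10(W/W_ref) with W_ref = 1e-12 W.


W / W_ref = 55.093 / 1e-12 = 5.5093e+13
Lw = 10 * log10(5.5093e+13) = 137.41 dB


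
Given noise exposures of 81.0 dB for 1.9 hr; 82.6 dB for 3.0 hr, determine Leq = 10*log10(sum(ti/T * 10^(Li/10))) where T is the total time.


T_total = 1.9 + 3.0 = 4.9 hr
(1.9/4.9) * 10^(81.0/10) = 4.88155e+07
(3.0/4.9) * 10^(82.6/10) = 1.1141e+08
Sum = 4.88155e+07 + 1.1141e+08 = 1.60226e+08
Leq = 10*log10(1.60226e+08) = 82.047 dB


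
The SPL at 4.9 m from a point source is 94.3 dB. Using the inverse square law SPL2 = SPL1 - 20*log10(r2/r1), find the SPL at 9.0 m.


r2/r1 = 9.0/4.9 = 1.83673
Correction = 20*log10(1.83673) = 5.28091 dB
SPL2 = 94.3 - 5.28091 = 89.019 dB


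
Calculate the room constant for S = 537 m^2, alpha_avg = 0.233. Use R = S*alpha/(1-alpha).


R = 537 * 0.233 / (1 - 0.233) = 163.13 m^2


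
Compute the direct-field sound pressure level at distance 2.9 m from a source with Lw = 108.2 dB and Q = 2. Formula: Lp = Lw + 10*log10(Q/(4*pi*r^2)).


4*pi*r^2 = 4*pi*2.9^2 = 105.683 m^2
Q / (4*pi*r^2) = 2 / 105.683 = 0.0189245
Lp = 108.2 + 10*log10(0.0189245) = 90.97 dB


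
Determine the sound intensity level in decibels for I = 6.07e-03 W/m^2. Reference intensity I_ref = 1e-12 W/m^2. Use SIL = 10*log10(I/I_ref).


I / I_ref = 6.07e-03 / 1e-12 = 6.07e+09
SIL = 10 * log10(6.07e+09) = 97.832 dB


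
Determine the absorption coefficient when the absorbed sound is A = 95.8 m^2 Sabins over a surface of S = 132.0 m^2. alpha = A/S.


Absorption coefficient = absorbed power / incident power
alpha = A / S = 95.8 / 132.0 = 0.72576


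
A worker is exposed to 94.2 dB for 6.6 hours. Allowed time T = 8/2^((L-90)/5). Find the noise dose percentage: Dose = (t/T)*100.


T_allowed = 8 / 2^((94.2 - 90)/5) = 4.46915 hr
Dose = 6.6 / 4.46915 * 100 = 147.68 %


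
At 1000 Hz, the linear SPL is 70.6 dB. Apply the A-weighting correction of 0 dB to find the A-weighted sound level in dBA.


A-weighting table: 1000 Hz -> 0 dB correction
SPL_A = SPL + correction = 70.6 + (0) = 70.6 dBA


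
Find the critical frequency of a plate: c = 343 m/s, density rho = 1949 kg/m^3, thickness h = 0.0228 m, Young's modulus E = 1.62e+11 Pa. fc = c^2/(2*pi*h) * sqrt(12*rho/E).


12*rho/E = 12*1949/1.62e+11 = 1.4437e-07
sqrt(12*rho/E) = sqrt(1.4437e-07) = 0.000379961
c^2/(2*pi*h) = 343^2/(2*pi*0.0228) = 821246
fc = 821246 * 0.000379961 = 312.04 Hz


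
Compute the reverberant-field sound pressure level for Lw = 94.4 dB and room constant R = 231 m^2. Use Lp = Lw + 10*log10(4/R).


4/R = 4/231 = 0.017316
Lp = 94.4 + 10*log10(0.017316) = 76.784 dB


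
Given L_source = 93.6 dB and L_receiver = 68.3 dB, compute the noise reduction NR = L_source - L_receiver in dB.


NR = L_source - L_receiver (difference between source and receiving room levels)
NR = 93.6 - 68.3 = 25.3 dB


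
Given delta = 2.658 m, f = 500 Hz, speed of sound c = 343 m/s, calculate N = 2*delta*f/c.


N = 2*delta*f/c = 2*delta/lambda, where lambda = c/f
lambda = 343 / 500 = 0.686 m
N = 2 * 2.658 / 0.686 = 7.7493


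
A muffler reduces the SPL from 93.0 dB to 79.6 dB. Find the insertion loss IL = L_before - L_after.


Insertion loss = SPL without muffler - SPL with muffler
IL = 93.0 - 79.6 = 13.4 dB


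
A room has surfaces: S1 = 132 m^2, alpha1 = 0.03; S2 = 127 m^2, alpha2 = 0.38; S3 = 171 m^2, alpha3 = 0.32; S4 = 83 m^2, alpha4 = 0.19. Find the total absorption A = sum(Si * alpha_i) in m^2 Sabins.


132 * 0.03 = 3.96
127 * 0.38 = 48.26
171 * 0.32 = 54.72
83 * 0.19 = 15.77
A_total = 3.96 + 48.26 + 54.72 + 15.77 = 122.71 m^2


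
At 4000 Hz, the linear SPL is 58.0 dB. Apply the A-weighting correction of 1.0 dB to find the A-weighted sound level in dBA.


A-weighting table: 4000 Hz -> 1.0 dB correction
SPL_A = SPL + correction = 58.0 + (1.0) = 59 dBA


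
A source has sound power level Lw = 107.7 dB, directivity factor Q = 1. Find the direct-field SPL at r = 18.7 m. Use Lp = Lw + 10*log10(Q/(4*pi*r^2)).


4*pi*r^2 = 4*pi*18.7^2 = 4394.33 m^2
Q / (4*pi*r^2) = 1 / 4394.33 = 0.000227566
Lp = 107.7 + 10*log10(0.000227566) = 71.271 dB


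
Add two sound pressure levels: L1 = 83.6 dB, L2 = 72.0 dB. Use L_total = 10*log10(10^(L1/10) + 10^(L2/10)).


10^(83.6/10) = 2.29087e+08
10^(72.0/10) = 1.58489e+07
Sum = 2.29087e+08 + 1.58489e+07 = 2.44936e+08
L_total = 10*log10(2.44936e+08) = 83.891 dB


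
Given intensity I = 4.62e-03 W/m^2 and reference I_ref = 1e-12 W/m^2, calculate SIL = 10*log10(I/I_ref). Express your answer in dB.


I / I_ref = 4.62e-03 / 1e-12 = 4.62e+09
SIL = 10 * log10(4.62e+09) = 96.646 dB


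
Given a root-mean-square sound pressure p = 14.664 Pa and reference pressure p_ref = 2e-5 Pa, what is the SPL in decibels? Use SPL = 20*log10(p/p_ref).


p / p_ref = 14.664 / 2e-5 = 733200
SPL = 20 * log10(733200) = 117.3 dB


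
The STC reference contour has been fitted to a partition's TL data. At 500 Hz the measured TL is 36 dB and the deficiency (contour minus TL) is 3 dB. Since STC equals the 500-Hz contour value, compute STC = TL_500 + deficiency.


By ASTM E413, STC = value of the fitted reference contour at 500 Hz.
Contour value at 500 Hz = TL_500 + deficiency = 36 + 3 = 39
STC = 39


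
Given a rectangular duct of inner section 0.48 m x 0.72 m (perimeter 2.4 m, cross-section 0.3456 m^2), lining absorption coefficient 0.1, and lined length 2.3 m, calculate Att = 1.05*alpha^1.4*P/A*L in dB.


alpha^1.4 = 0.1^1.4 = 0.0398107
Attenuation rate = 1.05 * alpha^1.4 * P / A
= 1.05 * 0.0398107 * 2.4 / 0.3456 = 0.290286 dB/m
Total Att = 0.290286 * 2.3 = 0.66766 dB


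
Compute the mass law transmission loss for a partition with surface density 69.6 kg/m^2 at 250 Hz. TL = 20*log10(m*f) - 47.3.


m * f = 69.6 * 250 = 17400
20*log10(17400) = 84.811 dB
TL = 84.811 - 47.3 = 37.511 dB


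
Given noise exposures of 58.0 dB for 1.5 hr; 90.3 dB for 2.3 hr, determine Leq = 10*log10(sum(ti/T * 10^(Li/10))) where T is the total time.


T_total = 1.5 + 2.3 = 3.8 hr
(1.5/3.8) * 10^(58.0/10) = 249062
(2.3/3.8) * 10^(90.3/10) = 6.48551e+08
Sum = 249062 + 6.48551e+08 = 6.488e+08
Leq = 10*log10(6.488e+08) = 88.121 dB


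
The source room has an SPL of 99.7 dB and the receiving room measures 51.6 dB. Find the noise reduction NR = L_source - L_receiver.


NR = L_source - L_receiver (difference between source and receiving room levels)
NR = 99.7 - 51.6 = 48.1 dB


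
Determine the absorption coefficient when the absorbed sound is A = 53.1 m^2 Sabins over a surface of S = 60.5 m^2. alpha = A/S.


Absorption coefficient = absorbed power / incident power
alpha = A / S = 53.1 / 60.5 = 0.87769


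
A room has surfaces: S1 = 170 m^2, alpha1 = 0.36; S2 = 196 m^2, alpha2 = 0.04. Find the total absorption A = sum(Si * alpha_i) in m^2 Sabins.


170 * 0.36 = 61.2
196 * 0.04 = 7.84
A_total = 61.2 + 7.84 = 69.04 m^2


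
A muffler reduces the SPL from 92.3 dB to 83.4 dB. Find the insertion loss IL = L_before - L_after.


Insertion loss = SPL without muffler - SPL with muffler
IL = 92.3 - 83.4 = 8.9 dB


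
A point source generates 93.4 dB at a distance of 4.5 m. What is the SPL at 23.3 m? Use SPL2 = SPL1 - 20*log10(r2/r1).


r2/r1 = 23.3/4.5 = 5.17778
Correction = 20*log10(5.17778) = 14.2829 dB
SPL2 = 93.4 - 14.2829 = 79.117 dB


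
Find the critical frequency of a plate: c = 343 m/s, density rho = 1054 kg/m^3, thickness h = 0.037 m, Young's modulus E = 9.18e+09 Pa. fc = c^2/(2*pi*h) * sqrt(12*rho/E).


12*rho/E = 12*1054/9.18e+09 = 1.37778e-06
sqrt(12*rho/E) = sqrt(1.37778e-06) = 0.00117379
c^2/(2*pi*h) = 343^2/(2*pi*0.037) = 506065
fc = 506065 * 0.00117379 = 594.01 Hz


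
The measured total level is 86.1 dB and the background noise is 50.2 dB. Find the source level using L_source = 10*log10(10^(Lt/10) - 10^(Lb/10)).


10^(86.1/10) = 4.0738e+08
10^(50.2/10) = 104713
Difference = 4.0738e+08 - 104713 = 4.07275e+08
L_source = 10*log10(4.07275e+08) = 86.099 dB


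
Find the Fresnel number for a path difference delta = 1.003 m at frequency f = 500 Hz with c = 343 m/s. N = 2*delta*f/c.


N = 2*delta*f/c = 2*delta/lambda, where lambda = c/f
lambda = 343 / 500 = 0.686 m
N = 2 * 1.003 / 0.686 = 2.9242


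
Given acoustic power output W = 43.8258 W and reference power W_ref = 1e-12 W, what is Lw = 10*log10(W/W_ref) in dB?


W / W_ref = 43.8258 / 1e-12 = 4.38258e+13
Lw = 10 * log10(4.38258e+13) = 136.42 dB


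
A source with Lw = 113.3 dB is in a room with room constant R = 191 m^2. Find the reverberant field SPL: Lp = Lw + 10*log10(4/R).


4/R = 4/191 = 0.0209424
Lp = 113.3 + 10*log10(0.0209424) = 96.51 dB


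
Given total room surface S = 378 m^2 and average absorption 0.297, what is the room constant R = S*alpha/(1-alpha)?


R = 378 * 0.297 / (1 - 0.297) = 159.7 m^2


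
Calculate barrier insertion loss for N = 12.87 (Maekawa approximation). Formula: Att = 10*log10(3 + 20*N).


3 + 20*N = 3 + 20*12.87 = 260.4
Att = 10*log10(260.4) = 24.156 dB


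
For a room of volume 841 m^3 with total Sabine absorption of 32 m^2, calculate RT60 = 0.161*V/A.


RT60 = 0.161 * 841 / 32 = 4.2313 s


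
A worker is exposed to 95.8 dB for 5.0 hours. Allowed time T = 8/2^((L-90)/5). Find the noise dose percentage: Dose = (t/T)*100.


T_allowed = 8 / 2^((95.8 - 90)/5) = 3.5801 hr
Dose = 5.0 / 3.5801 * 100 = 139.66 %


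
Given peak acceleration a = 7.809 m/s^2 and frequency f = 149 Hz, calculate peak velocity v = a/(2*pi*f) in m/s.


omega = 2*pi*f = 2*pi*149 = 936.195 rad/s
v = a / omega = 7.809 / 936.195 = 0.0083412 m/s


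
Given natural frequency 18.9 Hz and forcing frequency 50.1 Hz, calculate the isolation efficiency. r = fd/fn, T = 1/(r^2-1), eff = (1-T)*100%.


r = 50.1 / 18.9 = 2.65079
r^2 - 1 = 2.65079^2 - 1 = 6.02669
T = 1/6.02669 = 0.165929
Efficiency = (1 - 0.165929)*100 = 83.407 %


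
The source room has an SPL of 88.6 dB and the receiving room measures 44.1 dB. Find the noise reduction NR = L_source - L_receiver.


NR = L_source - L_receiver (difference between source and receiving room levels)
NR = 88.6 - 44.1 = 44.5 dB


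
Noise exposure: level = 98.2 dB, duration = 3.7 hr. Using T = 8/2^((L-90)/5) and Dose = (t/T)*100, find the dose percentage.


T_allowed = 8 / 2^((98.2 - 90)/5) = 2.56685 hr
Dose = 3.7 / 2.56685 * 100 = 144.15 %


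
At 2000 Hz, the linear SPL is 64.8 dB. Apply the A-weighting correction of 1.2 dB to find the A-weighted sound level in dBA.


A-weighting table: 2000 Hz -> 1.2 dB correction
SPL_A = SPL + correction = 64.8 + (1.2) = 66 dBA


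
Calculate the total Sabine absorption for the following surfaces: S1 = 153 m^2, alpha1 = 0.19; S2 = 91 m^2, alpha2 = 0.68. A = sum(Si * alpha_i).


153 * 0.19 = 29.07
91 * 0.68 = 61.88
A_total = 29.07 + 61.88 = 90.95 m^2


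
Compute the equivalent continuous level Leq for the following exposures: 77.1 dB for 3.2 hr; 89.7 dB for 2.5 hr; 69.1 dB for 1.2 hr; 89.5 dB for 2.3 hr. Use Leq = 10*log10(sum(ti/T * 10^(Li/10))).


T_total = 3.2 + 2.5 + 1.2 + 2.3 = 9.2 hr
(3.2/9.2) * 10^(77.1/10) = 1.78387e+07
(2.5/9.2) * 10^(89.7/10) = 2.53602e+08
(1.2/9.2) * 10^(69.1/10) = 1.06021e+06
(2.3/9.2) * 10^(89.5/10) = 2.22813e+08
Sum = 1.78387e+07 + 2.53602e+08 + 1.06021e+06 + 2.22813e+08 = 4.95314e+08
Leq = 10*log10(4.95314e+08) = 86.949 dB


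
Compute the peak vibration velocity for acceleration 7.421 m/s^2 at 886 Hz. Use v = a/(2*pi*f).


omega = 2*pi*f = 2*pi*886 = 5566.9 rad/s
v = a / omega = 7.421 / 5566.9 = 0.0013331 m/s


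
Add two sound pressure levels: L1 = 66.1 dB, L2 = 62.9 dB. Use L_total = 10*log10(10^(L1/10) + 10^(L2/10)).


10^(66.1/10) = 4.0738e+06
10^(62.9/10) = 1.94984e+06
Sum = 4.0738e+06 + 1.94984e+06 = 6.02364e+06
L_total = 10*log10(6.02364e+06) = 67.799 dB


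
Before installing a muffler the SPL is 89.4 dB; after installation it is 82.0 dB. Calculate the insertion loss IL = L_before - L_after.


Insertion loss = SPL without muffler - SPL with muffler
IL = 89.4 - 82.0 = 7.4 dB


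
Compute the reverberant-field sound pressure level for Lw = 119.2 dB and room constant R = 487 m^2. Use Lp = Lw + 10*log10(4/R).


4/R = 4/487 = 0.00821355
Lp = 119.2 + 10*log10(0.00821355) = 98.345 dB


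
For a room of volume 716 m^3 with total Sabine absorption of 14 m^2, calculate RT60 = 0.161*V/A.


RT60 = 0.161 * 716 / 14 = 8.234 s


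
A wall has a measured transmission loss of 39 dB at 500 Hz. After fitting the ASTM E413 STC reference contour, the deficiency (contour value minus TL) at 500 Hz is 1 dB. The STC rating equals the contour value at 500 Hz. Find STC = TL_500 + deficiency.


By ASTM E413, STC = value of the fitted reference contour at 500 Hz.
Contour value at 500 Hz = TL_500 + deficiency = 39 + 1 = 40
STC = 40


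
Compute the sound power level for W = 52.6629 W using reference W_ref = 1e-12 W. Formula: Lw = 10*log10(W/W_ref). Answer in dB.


W / W_ref = 52.6629 / 1e-12 = 5.26629e+13
Lw = 10 * log10(5.26629e+13) = 137.22 dB


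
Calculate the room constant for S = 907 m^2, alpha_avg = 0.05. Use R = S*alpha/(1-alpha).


R = 907 * 0.05 / (1 - 0.05) = 47.737 m^2


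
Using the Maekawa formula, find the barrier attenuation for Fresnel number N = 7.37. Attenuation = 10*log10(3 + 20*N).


3 + 20*N = 3 + 20*7.37 = 150.4
Att = 10*log10(150.4) = 21.772 dB


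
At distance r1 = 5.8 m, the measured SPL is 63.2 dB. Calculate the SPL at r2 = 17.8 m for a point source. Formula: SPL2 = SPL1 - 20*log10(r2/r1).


r2/r1 = 17.8/5.8 = 3.06897
Correction = 20*log10(3.06897) = 9.73985 dB
SPL2 = 63.2 - 9.73985 = 53.46 dB


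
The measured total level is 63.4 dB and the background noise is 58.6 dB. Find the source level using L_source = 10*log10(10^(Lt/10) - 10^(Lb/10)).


10^(63.4/10) = 2.18776e+06
10^(58.6/10) = 724436
Difference = 2.18776e+06 - 724436 = 1.46332e+06
L_source = 10*log10(1.46332e+06) = 61.653 dB


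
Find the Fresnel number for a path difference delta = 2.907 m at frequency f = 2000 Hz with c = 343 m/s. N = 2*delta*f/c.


N = 2*delta*f/c = 2*delta/lambda, where lambda = c/f
lambda = 343 / 2000 = 0.1715 m
N = 2 * 2.907 / 0.1715 = 33.901


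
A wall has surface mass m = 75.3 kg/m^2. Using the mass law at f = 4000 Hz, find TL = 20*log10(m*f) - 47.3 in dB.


m * f = 75.3 * 4000 = 301200
20*log10(301200) = 109.577 dB
TL = 109.577 - 47.3 = 62.277 dB


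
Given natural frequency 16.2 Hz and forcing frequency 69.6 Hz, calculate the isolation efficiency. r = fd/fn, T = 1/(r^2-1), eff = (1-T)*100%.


r = 69.6 / 16.2 = 4.2963
r^2 - 1 = 4.2963^2 - 1 = 17.4582
T = 1/17.4582 = 0.0572797
Efficiency = (1 - 0.0572797)*100 = 94.272 %


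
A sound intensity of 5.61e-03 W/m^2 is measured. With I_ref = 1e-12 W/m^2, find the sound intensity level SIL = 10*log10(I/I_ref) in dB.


I / I_ref = 5.61e-03 / 1e-12 = 5.61e+09
SIL = 10 * log10(5.61e+09) = 97.49 dB


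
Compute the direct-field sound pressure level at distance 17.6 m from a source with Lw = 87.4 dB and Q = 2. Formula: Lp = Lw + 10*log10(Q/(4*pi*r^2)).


4*pi*r^2 = 4*pi*17.6^2 = 3892.56 m^2
Q / (4*pi*r^2) = 2 / 3892.56 = 0.000513801
Lp = 87.4 + 10*log10(0.000513801) = 54.508 dB


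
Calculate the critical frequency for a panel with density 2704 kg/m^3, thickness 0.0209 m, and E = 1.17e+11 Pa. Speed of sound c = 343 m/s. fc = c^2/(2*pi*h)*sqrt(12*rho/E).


12*rho/E = 12*2704/1.17e+11 = 2.77333e-07
sqrt(12*rho/E) = sqrt(2.77333e-07) = 0.000526624
c^2/(2*pi*h) = 343^2/(2*pi*0.0209) = 895905
fc = 895905 * 0.000526624 = 471.81 Hz


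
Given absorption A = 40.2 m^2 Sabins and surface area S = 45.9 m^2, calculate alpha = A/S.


Absorption coefficient = absorbed power / incident power
alpha = A / S = 40.2 / 45.9 = 0.87582


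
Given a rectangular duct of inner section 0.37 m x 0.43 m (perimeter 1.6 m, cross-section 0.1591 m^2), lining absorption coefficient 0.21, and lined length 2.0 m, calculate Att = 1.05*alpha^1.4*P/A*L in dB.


alpha^1.4 = 0.21^1.4 = 0.112488
Attenuation rate = 1.05 * alpha^1.4 * P / A
= 1.05 * 0.112488 * 1.6 / 0.1591 = 1.18781 dB/m
Total Att = 1.18781 * 2.0 = 2.3756 dB


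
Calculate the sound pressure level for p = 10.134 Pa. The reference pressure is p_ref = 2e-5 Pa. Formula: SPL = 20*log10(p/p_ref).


p / p_ref = 10.134 / 2e-5 = 506700
SPL = 20 * log10(506700) = 114.1 dB


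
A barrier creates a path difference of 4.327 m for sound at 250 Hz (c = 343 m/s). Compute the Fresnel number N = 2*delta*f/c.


N = 2*delta*f/c = 2*delta/lambda, where lambda = c/f
lambda = 343 / 250 = 1.372 m
N = 2 * 4.327 / 1.372 = 6.3076


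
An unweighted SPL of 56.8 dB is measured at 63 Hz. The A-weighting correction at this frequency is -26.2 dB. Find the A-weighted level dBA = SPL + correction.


A-weighting table: 63 Hz -> -26.2 dB correction
SPL_A = SPL + correction = 56.8 + (-26.2) = 30.6 dBA


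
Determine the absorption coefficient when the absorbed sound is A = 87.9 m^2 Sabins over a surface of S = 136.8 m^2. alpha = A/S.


Absorption coefficient = absorbed power / incident power
alpha = A / S = 87.9 / 136.8 = 0.64254


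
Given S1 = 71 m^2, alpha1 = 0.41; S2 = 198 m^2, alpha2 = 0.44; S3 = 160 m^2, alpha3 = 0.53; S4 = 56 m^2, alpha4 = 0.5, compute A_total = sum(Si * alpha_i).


71 * 0.41 = 29.11
198 * 0.44 = 87.12
160 * 0.53 = 84.8
56 * 0.5 = 28
A_total = 29.11 + 87.12 + 84.8 + 28 = 229.03 m^2


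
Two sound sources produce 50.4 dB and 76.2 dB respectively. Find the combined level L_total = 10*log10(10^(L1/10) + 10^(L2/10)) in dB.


10^(50.4/10) = 109648
10^(76.2/10) = 4.16869e+07
Sum = 109648 + 4.16869e+07 = 4.17965e+07
L_total = 10*log10(4.17965e+07) = 76.211 dB


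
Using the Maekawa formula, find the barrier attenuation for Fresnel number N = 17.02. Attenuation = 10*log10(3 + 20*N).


3 + 20*N = 3 + 20*17.02 = 343.4
Att = 10*log10(343.4) = 25.358 dB


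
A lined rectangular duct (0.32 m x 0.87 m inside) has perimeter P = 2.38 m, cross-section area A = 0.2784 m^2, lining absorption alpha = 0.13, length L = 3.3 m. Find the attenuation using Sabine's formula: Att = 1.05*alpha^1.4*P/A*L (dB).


alpha^1.4 = 0.13^1.4 = 0.0574805
Attenuation rate = 1.05 * alpha^1.4 * P / A
= 1.05 * 0.0574805 * 2.38 / 0.2784 = 0.515962 dB/m
Total Att = 0.515962 * 3.3 = 1.7027 dB


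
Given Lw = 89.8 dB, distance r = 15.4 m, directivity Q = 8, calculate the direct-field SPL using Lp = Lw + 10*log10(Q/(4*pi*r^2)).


4*pi*r^2 = 4*pi*15.4^2 = 2980.24 m^2
Q / (4*pi*r^2) = 8 / 2980.24 = 0.00268435
Lp = 89.8 + 10*log10(0.00268435) = 64.088 dB


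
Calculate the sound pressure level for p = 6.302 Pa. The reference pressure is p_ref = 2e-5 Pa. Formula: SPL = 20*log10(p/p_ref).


p / p_ref = 6.302 / 2e-5 = 315100
SPL = 20 * log10(315100) = 109.97 dB


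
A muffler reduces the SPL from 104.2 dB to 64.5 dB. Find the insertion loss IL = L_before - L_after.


Insertion loss = SPL without muffler - SPL with muffler
IL = 104.2 - 64.5 = 39.7 dB


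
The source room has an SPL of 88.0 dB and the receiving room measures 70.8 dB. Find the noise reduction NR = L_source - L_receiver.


NR = L_source - L_receiver (difference between source and receiving room levels)
NR = 88.0 - 70.8 = 17.2 dB


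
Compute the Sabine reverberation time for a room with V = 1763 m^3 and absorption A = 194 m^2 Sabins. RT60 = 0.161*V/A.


RT60 = 0.161 * 1763 / 194 = 1.4631 s


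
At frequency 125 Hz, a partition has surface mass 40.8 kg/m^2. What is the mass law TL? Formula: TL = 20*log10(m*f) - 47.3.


m * f = 40.8 * 125 = 5100
20*log10(5100) = 74.1514 dB
TL = 74.1514 - 47.3 = 26.851 dB


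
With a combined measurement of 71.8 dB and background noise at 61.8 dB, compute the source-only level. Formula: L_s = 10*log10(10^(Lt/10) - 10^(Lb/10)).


10^(71.8/10) = 1.51356e+07
10^(61.8/10) = 1.51356e+06
Difference = 1.51356e+07 - 1.51356e+06 = 1.3622e+07
L_source = 10*log10(1.3622e+07) = 71.342 dB


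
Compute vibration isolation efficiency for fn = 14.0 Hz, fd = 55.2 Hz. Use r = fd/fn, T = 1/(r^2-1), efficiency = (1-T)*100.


r = 55.2 / 14.0 = 3.94286
r^2 - 1 = 3.94286^2 - 1 = 14.5461
T = 1/14.5461 = 0.0687469
Efficiency = (1 - 0.0687469)*100 = 93.125 %


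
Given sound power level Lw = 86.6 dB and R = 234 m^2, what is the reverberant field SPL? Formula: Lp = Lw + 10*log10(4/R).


4/R = 4/234 = 0.017094
Lp = 86.6 + 10*log10(0.017094) = 68.928 dB


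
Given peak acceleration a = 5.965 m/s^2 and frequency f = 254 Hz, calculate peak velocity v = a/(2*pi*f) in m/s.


omega = 2*pi*f = 2*pi*254 = 1595.93 rad/s
v = a / omega = 5.965 / 1595.93 = 0.0037376 m/s


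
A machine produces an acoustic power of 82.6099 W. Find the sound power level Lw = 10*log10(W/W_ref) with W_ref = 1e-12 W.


W / W_ref = 82.6099 / 1e-12 = 8.26099e+13
Lw = 10 * log10(8.26099e+13) = 139.17 dB


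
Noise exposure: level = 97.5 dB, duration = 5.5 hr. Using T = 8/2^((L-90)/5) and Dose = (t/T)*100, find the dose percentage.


T_allowed = 8 / 2^((97.5 - 90)/5) = 2.82843 hr
Dose = 5.5 / 2.82843 * 100 = 194.45 %


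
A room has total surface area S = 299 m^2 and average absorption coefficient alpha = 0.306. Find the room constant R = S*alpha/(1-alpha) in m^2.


R = 299 * 0.306 / (1 - 0.306) = 131.84 m^2


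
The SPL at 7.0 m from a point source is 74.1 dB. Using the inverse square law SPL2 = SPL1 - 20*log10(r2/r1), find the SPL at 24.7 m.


r2/r1 = 24.7/7.0 = 3.52857
Correction = 20*log10(3.52857) = 10.952 dB
SPL2 = 74.1 - 10.952 = 63.148 dB


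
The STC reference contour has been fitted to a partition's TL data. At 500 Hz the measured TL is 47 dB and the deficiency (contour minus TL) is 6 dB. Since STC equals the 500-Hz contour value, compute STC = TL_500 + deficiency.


By ASTM E413, STC = value of the fitted reference contour at 500 Hz.
Contour value at 500 Hz = TL_500 + deficiency = 47 + 6 = 53
STC = 53


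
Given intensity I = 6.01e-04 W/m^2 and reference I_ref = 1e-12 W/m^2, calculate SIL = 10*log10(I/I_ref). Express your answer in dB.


I / I_ref = 6.01e-04 / 1e-12 = 6.01e+08
SIL = 10 * log10(6.01e+08) = 87.789 dB


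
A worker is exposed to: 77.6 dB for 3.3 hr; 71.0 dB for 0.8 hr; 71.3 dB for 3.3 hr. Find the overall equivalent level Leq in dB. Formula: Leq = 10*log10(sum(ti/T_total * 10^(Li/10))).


T_total = 3.3 + 0.8 + 3.3 = 7.4 hr
(3.3/7.4) * 10^(77.6/10) = 2.56615e+07
(0.8/7.4) * 10^(71.0/10) = 1.361e+06
(3.3/7.4) * 10^(71.3/10) = 6.01565e+06
Sum = 2.56615e+07 + 1.361e+06 + 6.01565e+06 = 3.30382e+07
Leq = 10*log10(3.30382e+07) = 75.19 dB


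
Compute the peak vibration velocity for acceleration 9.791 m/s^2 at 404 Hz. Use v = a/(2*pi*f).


omega = 2*pi*f = 2*pi*404 = 2538.41 rad/s
v = a / omega = 9.791 / 2538.41 = 0.0038571 m/s


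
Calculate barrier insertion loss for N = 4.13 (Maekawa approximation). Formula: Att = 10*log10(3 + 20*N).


3 + 20*N = 3 + 20*4.13 = 85.6
Att = 10*log10(85.6) = 19.325 dB


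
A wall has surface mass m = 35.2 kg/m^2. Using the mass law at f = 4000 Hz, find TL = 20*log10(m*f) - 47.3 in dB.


m * f = 35.2 * 4000 = 140800
20*log10(140800) = 102.972 dB
TL = 102.972 - 47.3 = 55.672 dB


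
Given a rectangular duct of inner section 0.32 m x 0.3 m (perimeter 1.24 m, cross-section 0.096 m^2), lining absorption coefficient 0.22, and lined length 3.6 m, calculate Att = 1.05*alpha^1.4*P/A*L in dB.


alpha^1.4 = 0.22^1.4 = 0.120058
Attenuation rate = 1.05 * alpha^1.4 * P / A
= 1.05 * 0.120058 * 1.24 / 0.096 = 1.62829 dB/m
Total Att = 1.62829 * 3.6 = 5.8618 dB


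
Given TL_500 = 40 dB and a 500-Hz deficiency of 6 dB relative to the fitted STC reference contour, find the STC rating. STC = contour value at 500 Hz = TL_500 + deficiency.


By ASTM E413, STC = value of the fitted reference contour at 500 Hz.
Contour value at 500 Hz = TL_500 + deficiency = 40 + 6 = 46
STC = 46


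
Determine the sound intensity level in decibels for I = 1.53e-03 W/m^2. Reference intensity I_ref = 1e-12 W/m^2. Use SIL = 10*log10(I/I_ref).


I / I_ref = 1.53e-03 / 1e-12 = 1.53e+09
SIL = 10 * log10(1.53e+09) = 91.847 dB


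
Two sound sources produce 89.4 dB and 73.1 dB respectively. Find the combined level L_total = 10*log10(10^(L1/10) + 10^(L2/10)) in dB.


10^(89.4/10) = 8.70964e+08
10^(73.1/10) = 2.04174e+07
Sum = 8.70964e+08 + 2.04174e+07 = 8.91381e+08
L_total = 10*log10(8.91381e+08) = 89.501 dB


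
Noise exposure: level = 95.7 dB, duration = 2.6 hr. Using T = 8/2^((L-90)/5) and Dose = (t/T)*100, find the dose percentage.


T_allowed = 8 / 2^((95.7 - 90)/5) = 3.63008 hr
Dose = 2.6 / 3.63008 * 100 = 71.624 %


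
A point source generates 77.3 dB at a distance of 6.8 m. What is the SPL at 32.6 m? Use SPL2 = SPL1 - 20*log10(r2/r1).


r2/r1 = 32.6/6.8 = 4.79412
Correction = 20*log10(4.79412) = 13.6142 dB
SPL2 = 77.3 - 13.6142 = 63.686 dB


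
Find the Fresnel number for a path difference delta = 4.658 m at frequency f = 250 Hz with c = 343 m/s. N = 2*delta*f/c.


N = 2*delta*f/c = 2*delta/lambda, where lambda = c/f
lambda = 343 / 250 = 1.372 m
N = 2 * 4.658 / 1.372 = 6.7901


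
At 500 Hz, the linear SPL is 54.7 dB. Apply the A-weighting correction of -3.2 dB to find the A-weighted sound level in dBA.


A-weighting table: 500 Hz -> -3.2 dB correction
SPL_A = SPL + correction = 54.7 + (-3.2) = 51.5 dBA


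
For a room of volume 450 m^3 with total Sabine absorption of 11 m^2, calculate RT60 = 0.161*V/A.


RT60 = 0.161 * 450 / 11 = 6.5864 s


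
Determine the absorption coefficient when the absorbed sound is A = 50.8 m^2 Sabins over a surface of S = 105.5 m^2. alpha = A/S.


Absorption coefficient = absorbed power / incident power
alpha = A / S = 50.8 / 105.5 = 0.48152


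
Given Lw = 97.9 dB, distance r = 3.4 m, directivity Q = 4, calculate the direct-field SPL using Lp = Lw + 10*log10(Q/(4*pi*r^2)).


4*pi*r^2 = 4*pi*3.4^2 = 145.267 m^2
Q / (4*pi*r^2) = 4 / 145.267 = 0.0275355
Lp = 97.9 + 10*log10(0.0275355) = 82.299 dB


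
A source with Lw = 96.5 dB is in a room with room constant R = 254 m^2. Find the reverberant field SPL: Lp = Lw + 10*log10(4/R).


4/R = 4/254 = 0.015748
Lp = 96.5 + 10*log10(0.015748) = 78.472 dB


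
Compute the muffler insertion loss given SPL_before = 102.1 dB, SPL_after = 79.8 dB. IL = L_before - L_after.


Insertion loss = SPL without muffler - SPL with muffler
IL = 102.1 - 79.8 = 22.3 dB


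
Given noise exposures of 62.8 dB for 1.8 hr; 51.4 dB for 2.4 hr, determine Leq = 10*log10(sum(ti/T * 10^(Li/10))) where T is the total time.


T_total = 1.8 + 2.4 = 4.2 hr
(1.8/4.2) * 10^(62.8/10) = 816626
(2.4/4.2) * 10^(51.4/10) = 78879.1
Sum = 816626 + 78879.1 = 895505
Leq = 10*log10(895505) = 59.521 dB


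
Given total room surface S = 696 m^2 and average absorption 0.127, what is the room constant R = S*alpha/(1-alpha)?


R = 696 * 0.127 / (1 - 0.127) = 101.25 m^2


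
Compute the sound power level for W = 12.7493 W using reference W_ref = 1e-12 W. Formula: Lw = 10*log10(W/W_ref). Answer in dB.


W / W_ref = 12.7493 / 1e-12 = 1.27493e+13
Lw = 10 * log10(1.27493e+13) = 131.05 dB


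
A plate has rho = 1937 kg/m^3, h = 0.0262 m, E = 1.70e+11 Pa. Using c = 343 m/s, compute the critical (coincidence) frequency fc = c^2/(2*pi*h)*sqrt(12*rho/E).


12*rho/E = 12*1937/1.70e+11 = 1.36729e-07
sqrt(12*rho/E) = sqrt(1.36729e-07) = 0.000369769
c^2/(2*pi*h) = 343^2/(2*pi*0.0262) = 714673
fc = 714673 * 0.000369769 = 264.26 Hz


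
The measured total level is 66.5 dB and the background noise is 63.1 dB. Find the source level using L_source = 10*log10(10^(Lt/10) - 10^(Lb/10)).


10^(66.5/10) = 4.46684e+06
10^(63.1/10) = 2.04174e+06
Difference = 4.46684e+06 - 2.04174e+06 = 2.4251e+06
L_source = 10*log10(2.4251e+06) = 63.847 dB


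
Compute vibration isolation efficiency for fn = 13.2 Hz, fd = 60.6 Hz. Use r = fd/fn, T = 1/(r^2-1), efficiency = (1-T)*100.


r = 60.6 / 13.2 = 4.59091
r^2 - 1 = 4.59091^2 - 1 = 20.0765
T = 1/20.0765 = 0.0498095
Efficiency = (1 - 0.0498095)*100 = 95.019 %


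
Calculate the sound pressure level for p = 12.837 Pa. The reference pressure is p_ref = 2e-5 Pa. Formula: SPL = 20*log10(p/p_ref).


p / p_ref = 12.837 / 2e-5 = 641850
SPL = 20 * log10(641850) = 116.15 dB


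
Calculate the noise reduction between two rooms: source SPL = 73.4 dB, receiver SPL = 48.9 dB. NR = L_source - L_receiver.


NR = L_source - L_receiver (difference between source and receiving room levels)
NR = 73.4 - 48.9 = 24.5 dB


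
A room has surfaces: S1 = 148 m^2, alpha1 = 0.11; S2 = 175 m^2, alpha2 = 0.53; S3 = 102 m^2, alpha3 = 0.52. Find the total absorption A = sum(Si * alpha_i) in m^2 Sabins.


148 * 0.11 = 16.28
175 * 0.53 = 92.75
102 * 0.52 = 53.04
A_total = 16.28 + 92.75 + 53.04 = 162.07 m^2


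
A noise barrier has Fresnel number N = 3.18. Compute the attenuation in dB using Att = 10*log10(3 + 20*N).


3 + 20*N = 3 + 20*3.18 = 66.6
Att = 10*log10(66.6) = 18.235 dB


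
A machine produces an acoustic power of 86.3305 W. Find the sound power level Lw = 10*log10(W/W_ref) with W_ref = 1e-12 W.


W / W_ref = 86.3305 / 1e-12 = 8.63305e+13
Lw = 10 * log10(8.63305e+13) = 139.36 dB
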